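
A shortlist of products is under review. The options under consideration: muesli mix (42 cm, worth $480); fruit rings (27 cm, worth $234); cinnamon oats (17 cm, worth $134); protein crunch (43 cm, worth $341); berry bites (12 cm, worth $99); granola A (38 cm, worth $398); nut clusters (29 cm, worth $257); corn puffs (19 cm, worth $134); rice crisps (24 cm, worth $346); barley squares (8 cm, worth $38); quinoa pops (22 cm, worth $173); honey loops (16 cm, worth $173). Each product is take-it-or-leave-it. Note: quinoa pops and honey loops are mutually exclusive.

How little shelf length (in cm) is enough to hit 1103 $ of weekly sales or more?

Look for the lowest-shelf combination reaching 1103.
muesli mix + cinnamon oats + rice crisps + honey loops: 1133 weekly sales at 99 cm.
No combination under 99 cm hits 1103.

99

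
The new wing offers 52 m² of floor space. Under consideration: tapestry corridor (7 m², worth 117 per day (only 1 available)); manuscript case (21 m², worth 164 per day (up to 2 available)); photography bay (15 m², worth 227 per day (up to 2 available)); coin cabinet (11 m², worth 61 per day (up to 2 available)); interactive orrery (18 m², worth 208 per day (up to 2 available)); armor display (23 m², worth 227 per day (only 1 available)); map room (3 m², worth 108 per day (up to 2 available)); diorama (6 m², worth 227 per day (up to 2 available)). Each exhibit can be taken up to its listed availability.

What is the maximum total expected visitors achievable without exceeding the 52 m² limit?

1133

Density check — diorama 37.83, map room 36.00, tapestry corridor 16.71, photography bay 15.13 are the best per m².
Taking the top-ratio exhibits first gives tapestry corridor + photography bay + coin cabinet + 2×map room + 2×diorama for 1075 (51 m²).
Dropping coin cabinet and map room frees 14 m²; slotting in photography bay (15 m²) lifts the total to 1133 at 52 m².
No other feasible combination exceeds 1133.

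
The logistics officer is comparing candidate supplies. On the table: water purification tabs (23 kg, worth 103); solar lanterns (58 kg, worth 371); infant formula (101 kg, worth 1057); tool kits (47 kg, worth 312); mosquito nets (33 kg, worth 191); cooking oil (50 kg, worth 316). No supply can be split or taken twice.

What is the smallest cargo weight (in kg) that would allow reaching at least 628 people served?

Look for the lowest-cargo combination reaching 628.
tool kits + cooking oil reaches 628 using 97 kg.
Below 97 kg the best achievable stays under 628.

97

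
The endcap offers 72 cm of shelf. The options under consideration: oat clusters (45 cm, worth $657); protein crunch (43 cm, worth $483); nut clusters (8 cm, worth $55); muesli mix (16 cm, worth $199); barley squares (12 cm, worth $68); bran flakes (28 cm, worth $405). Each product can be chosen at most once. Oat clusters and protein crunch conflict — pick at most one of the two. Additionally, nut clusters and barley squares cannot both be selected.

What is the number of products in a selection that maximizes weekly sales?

Optimal total is 911.
One optimal bundle: oat clusters + nut clusters + muesli mix (69 cm).
All optima have 3 products.

3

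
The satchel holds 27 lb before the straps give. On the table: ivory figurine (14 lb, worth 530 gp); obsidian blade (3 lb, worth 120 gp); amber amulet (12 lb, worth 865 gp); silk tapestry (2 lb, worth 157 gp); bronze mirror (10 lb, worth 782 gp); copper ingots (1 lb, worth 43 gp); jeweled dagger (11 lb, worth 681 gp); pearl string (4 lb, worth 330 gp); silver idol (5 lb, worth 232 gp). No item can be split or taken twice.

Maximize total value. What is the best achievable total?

Density check — pearl string 82.50, silk tapestry 78.50, bronze mirror 78.20, amber amulet 72.08 are the best per lb.
Taking the top-ratio items first gives silk tapestry + bronze mirror + jeweled dagger + pearl string for 1950 (27 lb).
The 13 lb tied up in silk tapestry and jeweled dagger is better spent on amber amulet + copper ingots — total rises to 2020 (27 lb).
The closest alternative, amber amulet + bronze mirror + pearl string, reaches only 1977.

2020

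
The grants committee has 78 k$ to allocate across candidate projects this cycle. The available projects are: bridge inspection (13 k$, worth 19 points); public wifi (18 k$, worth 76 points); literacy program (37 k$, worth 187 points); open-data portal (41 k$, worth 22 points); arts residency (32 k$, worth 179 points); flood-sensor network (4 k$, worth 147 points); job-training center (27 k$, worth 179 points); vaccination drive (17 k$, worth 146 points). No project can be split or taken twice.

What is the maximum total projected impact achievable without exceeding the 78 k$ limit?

556

Density check — flood-sensor network 36.75, vaccination drive 8.59, job-training center 6.63, arts residency 5.59 are the best per k$.
Greedy by ratio would take public wifi + flood-sensor network + job-training center + vaccination drive: 66 k$ used, total 548.
The 27 k$ tied up in job-training center is better spent on literacy program — total rises to 556 (76 k$).
Next best is public wifi + arts residency + flood-sensor network + vaccination drive at 548 (71 k$) — short by 8.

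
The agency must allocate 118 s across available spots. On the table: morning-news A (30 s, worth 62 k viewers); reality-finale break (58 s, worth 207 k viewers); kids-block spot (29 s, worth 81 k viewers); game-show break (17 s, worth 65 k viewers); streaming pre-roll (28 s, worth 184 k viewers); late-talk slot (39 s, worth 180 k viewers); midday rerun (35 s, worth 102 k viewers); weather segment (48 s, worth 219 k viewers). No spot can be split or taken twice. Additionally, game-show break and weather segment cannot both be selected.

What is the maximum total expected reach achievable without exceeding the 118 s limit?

Best packing: streaming pre-roll + late-talk slot + weather segment — 115 s, 583 total.
Runner-up kids-block spot + game-show break + streaming pre-roll + late-talk slot tops out at 510.

583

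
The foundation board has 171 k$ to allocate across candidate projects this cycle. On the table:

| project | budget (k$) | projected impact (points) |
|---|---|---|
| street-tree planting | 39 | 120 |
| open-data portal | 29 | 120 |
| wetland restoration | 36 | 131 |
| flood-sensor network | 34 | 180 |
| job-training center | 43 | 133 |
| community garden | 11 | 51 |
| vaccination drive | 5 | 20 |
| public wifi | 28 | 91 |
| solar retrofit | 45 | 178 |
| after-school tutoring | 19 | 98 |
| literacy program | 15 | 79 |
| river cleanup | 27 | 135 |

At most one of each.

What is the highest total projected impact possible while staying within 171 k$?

794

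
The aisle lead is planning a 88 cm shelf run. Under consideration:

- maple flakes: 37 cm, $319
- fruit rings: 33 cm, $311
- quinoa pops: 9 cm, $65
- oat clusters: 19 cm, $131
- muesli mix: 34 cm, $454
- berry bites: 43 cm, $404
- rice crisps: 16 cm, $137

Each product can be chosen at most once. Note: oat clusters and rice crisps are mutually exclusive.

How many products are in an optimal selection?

3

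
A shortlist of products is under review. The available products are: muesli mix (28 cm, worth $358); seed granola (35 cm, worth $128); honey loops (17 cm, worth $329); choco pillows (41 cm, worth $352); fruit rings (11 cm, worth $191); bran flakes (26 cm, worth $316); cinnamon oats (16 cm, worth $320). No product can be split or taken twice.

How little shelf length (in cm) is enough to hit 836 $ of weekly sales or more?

Need the lightest bundle worth ≥ 836.
Taking honey loops + fruit rings + cinnamon oats gives 840 (≥ 836) for 44 cm.
Below 44 cm the best achievable stays under 836.

44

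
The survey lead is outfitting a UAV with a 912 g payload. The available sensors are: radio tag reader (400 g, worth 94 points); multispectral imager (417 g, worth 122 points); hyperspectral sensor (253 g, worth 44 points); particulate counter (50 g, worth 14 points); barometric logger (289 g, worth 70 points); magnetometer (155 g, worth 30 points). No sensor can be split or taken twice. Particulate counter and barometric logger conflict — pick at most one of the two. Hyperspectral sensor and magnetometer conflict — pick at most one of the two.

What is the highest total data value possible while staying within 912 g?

Density check — multispectral imager 0.29, particulate counter 0.28, barometric logger 0.24 are the best per g.
Best packing: radio tag reader + multispectral imager + particulate counter — 867 g, 230 total.

230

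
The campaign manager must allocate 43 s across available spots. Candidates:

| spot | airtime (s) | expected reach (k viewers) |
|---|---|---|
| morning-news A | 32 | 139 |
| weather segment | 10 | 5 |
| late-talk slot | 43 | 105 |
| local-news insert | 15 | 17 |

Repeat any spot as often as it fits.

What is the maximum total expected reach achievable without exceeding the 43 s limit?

Morning-news A + weather segment uses 42 of the 43 s and totals 144.

144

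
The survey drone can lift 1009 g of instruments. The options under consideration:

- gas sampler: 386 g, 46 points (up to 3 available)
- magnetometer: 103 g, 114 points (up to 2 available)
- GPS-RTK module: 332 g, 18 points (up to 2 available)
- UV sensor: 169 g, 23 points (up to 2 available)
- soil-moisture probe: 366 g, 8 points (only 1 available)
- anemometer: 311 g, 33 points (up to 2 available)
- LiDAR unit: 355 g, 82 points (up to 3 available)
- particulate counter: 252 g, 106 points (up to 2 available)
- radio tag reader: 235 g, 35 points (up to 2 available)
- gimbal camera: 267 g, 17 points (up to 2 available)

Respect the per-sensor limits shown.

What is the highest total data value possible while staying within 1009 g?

475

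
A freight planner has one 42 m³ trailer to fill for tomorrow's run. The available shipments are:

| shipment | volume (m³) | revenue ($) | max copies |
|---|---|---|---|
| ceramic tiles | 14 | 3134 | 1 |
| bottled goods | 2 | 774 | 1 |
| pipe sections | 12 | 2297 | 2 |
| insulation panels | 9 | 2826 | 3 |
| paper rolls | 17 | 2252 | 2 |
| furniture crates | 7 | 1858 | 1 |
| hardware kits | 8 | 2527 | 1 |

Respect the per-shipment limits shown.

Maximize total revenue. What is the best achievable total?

12863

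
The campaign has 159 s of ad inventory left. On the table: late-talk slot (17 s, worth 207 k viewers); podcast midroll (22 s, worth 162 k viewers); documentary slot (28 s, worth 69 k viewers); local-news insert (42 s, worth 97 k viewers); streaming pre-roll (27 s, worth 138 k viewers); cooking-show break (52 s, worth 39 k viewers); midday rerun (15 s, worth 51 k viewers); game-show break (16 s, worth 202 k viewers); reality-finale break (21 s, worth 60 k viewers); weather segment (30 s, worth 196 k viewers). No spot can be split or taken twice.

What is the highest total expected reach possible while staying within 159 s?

Density check — game-show break 12.62, late-talk slot 12.18, podcast midroll 7.36, weather segment 6.53 are the best per s.
Greedy by ratio would take late-talk slot + podcast midroll + streaming pre-roll + midday rerun + game-show break + reality-finale break + weather segment: 148 s used, total 1016.
Replace reality-finale break with documentary slot: the trade gains 9 net, giving 1025 at 155 s.
Runner-up late-talk slot + podcast midroll + streaming pre-roll + midday rerun + game-show break + reality-finale break + weather segment tops out at 1016.

1025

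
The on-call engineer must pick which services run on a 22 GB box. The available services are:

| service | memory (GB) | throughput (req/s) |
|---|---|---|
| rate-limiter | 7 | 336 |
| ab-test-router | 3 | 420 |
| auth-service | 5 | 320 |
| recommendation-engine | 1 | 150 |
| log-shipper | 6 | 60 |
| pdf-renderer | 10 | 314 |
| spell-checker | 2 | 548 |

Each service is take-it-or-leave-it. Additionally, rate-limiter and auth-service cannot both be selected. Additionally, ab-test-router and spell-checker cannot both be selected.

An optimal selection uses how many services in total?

Optimal total is 1348.
rate-limiter + recommendation-engine + pdf-renderer + spell-checker hits 1348 at 20 GB.
Any selection reaching 1348 contains exactly 4 services.

4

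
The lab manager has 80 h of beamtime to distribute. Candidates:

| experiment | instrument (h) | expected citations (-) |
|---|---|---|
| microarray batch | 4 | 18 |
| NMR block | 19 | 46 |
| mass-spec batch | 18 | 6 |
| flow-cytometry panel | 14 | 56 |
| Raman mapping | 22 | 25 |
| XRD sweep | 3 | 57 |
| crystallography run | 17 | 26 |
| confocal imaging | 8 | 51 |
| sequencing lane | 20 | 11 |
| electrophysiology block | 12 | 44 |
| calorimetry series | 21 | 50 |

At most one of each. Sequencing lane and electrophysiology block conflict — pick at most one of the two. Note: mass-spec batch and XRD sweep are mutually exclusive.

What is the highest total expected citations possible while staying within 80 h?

304

Taking the top-ratio experiments first gives microarray batch + NMR block + flow-cytometry panel + XRD sweep + crystallography run + confocal imaging + electrophysiology block for 298 (77 h).
Replace microarray batch and crystallography run with calorimetry series: the trade gains 6 net, giving 304 at 77 h.
Next best is microarray batch + flow-cytometry panel + XRD sweep + crystallography run + confocal imaging + electrophysiology block + calorimetry series at 302 (79 h) — short by 2.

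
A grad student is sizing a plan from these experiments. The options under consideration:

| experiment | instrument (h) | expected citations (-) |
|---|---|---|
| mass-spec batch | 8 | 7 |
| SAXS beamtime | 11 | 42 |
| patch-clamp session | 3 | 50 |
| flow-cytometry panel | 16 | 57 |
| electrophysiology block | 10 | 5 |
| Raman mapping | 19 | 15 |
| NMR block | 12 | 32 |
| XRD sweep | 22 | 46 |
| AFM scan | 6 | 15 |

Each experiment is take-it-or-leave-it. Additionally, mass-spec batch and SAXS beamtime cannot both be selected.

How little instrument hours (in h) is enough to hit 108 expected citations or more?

25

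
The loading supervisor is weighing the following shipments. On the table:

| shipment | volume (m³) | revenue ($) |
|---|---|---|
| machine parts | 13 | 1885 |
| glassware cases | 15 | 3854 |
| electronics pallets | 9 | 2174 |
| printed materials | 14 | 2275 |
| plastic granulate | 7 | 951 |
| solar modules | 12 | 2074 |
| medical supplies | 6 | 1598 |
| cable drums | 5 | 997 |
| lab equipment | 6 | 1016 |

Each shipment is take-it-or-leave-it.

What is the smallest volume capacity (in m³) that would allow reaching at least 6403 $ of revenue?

26

Minimise m³ subject to total revenue ≥ 6403.
glassware cases + medical supplies + cable drums: 6449 revenue at 26 m³.
No combination under 26 m³ hits 6403.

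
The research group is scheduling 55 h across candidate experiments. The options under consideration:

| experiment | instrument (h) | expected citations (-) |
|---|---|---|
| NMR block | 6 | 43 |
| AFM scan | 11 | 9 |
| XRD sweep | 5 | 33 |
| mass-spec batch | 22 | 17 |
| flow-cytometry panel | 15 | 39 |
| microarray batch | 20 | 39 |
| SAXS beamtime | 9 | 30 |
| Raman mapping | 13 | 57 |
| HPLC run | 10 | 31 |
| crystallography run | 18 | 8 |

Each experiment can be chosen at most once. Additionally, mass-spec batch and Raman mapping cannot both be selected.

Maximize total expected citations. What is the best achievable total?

Best packing: NMR block + XRD sweep + flow-cytometry panel + Raman mapping + HPLC run — 49 h, 203 total.
Every other selection either busts 55 h or breaks a pairing rule or fails to beat 203.

203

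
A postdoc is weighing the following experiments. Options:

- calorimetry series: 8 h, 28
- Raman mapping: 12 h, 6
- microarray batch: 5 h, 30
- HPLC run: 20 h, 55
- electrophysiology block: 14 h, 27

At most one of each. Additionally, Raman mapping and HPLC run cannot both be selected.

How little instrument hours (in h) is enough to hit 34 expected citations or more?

13

Look for the lowest-instrument combination reaching 34.
calorimetry series + microarray batch: 58 expected citations at 13 h.
Any bundle with less than 13 h falls short of 34.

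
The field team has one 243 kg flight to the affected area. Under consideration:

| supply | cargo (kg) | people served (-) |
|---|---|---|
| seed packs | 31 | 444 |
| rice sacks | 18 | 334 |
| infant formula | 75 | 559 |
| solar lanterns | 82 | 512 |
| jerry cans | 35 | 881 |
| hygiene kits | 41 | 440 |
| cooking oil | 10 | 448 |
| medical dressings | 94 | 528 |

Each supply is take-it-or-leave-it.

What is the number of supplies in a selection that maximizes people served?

6

Best achievable people served is 3106.
For example seed packs + rice sacks + infant formula + jerry cans + hygiene kits + cooking oil achieves it, using 210 kg.
Any selection reaching 3106 contains exactly 6 supplies.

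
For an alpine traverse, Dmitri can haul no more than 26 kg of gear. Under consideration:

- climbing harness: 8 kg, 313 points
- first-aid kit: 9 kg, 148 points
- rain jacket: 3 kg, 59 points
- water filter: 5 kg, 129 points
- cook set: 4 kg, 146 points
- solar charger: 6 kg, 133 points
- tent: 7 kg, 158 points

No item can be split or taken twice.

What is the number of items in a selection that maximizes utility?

5

The maximum utility within 26 kg is 780.
For example climbing harness + rain jacket + water filter + cook set + solar charger achieves it, using 26 kg.
All optima have 5 items.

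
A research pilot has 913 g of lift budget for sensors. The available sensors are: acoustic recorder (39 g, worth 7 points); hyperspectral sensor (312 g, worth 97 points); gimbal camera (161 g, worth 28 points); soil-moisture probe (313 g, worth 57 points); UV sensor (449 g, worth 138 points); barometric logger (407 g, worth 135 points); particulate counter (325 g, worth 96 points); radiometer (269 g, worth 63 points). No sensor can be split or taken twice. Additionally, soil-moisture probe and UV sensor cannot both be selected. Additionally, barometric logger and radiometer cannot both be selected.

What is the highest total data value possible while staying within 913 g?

Greedy by ratio would take acoustic recorder + hyperspectral sensor + barometric logger: 758 g used, total 239.
Dropping hyperspectral sensor frees 312 g; slotting in UV sensor (449 g) lifts the total to 280 at 895 g.

280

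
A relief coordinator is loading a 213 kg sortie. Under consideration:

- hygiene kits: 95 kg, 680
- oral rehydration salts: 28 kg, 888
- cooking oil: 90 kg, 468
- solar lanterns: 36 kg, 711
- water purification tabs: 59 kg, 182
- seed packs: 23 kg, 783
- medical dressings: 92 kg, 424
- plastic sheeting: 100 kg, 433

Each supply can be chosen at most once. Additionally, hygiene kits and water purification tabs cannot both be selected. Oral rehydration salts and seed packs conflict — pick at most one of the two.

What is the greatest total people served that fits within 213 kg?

2279

Ranking by ratio (people served/kg): seed packs 34.04, oral rehydration salts 31.71, solar lanterns 19.75, hygiene kits 7.16.
Taking hygiene kits + oral rehydration salts + solar lanterns: 159 kg used, 2279 in people served.
Every other selection either busts 213 kg or breaks a pairing rule or fails to beat 2279.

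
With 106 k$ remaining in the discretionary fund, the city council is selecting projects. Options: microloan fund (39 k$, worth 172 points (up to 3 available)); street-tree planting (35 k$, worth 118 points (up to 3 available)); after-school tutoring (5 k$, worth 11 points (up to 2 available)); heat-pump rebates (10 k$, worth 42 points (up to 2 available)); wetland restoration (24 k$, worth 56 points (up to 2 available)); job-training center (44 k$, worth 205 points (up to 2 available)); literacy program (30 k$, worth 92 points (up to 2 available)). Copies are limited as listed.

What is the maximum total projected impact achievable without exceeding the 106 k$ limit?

463

Density check — job-training center 4.66, microloan fund 4.41, heat-pump rebates 4.20 are the best per k$.
Taking after-school tutoring + heat-pump rebates + 2×job-training center: 103 k$ used, 463 in projected impact.
Nothing else within 106 k$ beats 463.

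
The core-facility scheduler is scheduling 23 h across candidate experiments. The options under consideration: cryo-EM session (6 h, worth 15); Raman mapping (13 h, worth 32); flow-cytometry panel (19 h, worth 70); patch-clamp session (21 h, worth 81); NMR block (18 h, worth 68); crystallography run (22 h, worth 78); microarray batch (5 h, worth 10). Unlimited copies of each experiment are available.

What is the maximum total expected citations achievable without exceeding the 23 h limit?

Taking patch-clamp session: 21 h used, 81 in expected citations.
Every other selection either busts 23 h or fails to beat 81.

81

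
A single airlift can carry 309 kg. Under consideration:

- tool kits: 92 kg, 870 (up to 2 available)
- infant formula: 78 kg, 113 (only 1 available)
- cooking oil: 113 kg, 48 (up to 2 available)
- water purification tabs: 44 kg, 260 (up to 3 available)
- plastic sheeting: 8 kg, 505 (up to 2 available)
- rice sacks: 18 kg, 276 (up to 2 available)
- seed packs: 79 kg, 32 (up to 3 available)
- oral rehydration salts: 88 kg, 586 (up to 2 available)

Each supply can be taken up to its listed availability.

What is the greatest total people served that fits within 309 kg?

3612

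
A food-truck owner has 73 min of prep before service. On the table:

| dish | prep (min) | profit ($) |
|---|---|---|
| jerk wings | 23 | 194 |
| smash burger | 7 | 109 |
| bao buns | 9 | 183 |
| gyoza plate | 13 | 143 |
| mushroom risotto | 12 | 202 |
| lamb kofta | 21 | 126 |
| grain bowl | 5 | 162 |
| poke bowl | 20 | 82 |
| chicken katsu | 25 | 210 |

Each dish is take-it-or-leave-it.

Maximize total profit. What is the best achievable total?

Greedy by ratio would take jerk wings + smash burger + bao buns + gyoza plate + mushroom risotto + grain bowl: 69 min used, total 993.
The 23 min tied up in jerk wings is better spent on chicken katsu — total rises to 1009 (71 min).
The closest alternative, jerk wings + smash burger + bao buns + gyoza plate + mushroom risotto + grain bowl, reaches only 993.

1009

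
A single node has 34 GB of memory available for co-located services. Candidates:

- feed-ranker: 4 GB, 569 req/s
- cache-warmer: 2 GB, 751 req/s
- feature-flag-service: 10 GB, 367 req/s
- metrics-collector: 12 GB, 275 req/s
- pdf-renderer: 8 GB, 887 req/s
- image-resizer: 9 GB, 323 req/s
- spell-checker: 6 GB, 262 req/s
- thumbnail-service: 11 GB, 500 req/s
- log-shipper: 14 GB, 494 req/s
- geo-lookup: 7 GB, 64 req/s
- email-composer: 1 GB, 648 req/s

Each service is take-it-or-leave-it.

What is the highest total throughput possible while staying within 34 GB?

3617

Best packing: feed-ranker + cache-warmer + pdf-renderer + spell-checker + thumbnail-service + email-composer — 32 GB, 3617 total.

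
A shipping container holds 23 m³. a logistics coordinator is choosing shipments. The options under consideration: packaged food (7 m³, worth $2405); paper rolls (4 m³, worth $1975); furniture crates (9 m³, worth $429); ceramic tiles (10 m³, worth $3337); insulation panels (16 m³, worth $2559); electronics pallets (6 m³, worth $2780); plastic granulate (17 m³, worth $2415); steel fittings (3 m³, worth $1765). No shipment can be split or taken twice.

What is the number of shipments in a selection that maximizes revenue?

4

Optimal total is 9857.
For example paper rolls + ceramic tiles + electronics pallets + steel fittings achieves it, using 23 m³.
All optima have 4 shipments.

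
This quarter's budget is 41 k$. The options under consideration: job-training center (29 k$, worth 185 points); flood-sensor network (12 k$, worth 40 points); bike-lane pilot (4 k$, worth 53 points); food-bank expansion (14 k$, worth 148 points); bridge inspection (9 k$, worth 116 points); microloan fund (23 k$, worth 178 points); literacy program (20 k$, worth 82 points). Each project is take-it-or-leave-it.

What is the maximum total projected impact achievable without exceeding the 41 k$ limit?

Taking the top-ratio projects first gives flood-sensor network + bike-lane pilot + food-bank expansion + bridge inspection for 357 (39 k$).
The 21 k$ tied up in flood-sensor network and bridge inspection is better spent on microloan fund — total rises to 379 (41 k$).
That's the maximum — no swap from here does better than 379.

379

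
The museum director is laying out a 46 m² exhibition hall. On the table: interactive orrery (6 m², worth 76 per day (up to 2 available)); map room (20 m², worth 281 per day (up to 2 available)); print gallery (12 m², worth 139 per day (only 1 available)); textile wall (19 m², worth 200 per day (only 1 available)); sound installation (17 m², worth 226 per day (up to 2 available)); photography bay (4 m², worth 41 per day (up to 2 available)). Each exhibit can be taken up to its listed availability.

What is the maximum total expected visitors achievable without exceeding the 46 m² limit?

638

By expected visitors per m²: map room 14.05, sound installation 13.29, interactive orrery 12.67, print gallery 11.58 lead.
The ratio ordering already packs tightly: interactive orrery + 2×map room, 46 m², 638.
Nothing else within 46 m² beats 638.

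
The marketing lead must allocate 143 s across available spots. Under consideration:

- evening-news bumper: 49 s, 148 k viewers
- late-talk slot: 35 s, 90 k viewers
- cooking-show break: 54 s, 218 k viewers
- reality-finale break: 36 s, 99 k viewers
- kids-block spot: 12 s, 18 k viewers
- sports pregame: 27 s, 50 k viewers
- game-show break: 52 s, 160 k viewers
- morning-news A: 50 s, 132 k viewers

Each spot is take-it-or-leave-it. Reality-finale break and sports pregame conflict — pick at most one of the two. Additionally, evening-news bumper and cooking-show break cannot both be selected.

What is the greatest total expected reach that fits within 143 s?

477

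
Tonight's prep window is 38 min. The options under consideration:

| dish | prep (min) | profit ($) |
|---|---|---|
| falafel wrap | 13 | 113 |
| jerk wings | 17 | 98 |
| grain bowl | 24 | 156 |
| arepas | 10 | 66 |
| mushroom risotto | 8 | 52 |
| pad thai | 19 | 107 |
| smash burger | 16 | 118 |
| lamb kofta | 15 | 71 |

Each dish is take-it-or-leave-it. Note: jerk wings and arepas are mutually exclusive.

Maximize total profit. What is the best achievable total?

283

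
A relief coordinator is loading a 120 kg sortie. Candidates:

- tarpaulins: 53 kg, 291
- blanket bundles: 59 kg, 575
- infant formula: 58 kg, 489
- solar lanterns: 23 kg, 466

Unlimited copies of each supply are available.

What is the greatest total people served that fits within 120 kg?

2330

The ratio ordering already packs tightly: 5×solar lanterns, 115 kg, 2330.
Every other selection either busts 120 kg or fails to beat 2330.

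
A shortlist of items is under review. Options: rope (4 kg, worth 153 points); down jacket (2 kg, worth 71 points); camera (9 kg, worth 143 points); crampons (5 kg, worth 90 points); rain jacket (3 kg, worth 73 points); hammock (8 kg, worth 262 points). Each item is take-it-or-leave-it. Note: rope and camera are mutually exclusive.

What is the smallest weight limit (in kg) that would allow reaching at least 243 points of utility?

8

Look for the lowest-weight combination reaching 243.
hammock reaches 262 using 8 kg.
No combination under 8 kg hits 243.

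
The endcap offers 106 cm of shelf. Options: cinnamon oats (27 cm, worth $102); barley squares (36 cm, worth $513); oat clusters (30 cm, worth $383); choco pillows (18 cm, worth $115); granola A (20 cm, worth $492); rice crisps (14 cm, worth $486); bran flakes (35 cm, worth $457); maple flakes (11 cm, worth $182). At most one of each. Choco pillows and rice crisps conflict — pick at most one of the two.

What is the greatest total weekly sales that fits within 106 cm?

Best packing: barley squares + granola A + rice crisps + bran flakes — 105 cm, 1948 total.
The closest alternative, barley squares + oat clusters + granola A + rice crisps, reaches only 1874.

1948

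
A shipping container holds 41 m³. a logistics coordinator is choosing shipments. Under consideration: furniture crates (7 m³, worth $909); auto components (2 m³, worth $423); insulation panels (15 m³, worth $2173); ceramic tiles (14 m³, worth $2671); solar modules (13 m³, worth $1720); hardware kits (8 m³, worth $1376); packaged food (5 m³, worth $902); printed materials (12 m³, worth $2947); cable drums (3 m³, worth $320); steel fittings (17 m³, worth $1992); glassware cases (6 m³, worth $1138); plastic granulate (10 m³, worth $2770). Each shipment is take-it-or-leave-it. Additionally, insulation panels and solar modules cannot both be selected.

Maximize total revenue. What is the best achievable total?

Density check — plastic granulate 277.00, printed materials 245.58, auto components 211.50 are the best per m³.
A density-first pass picks auto components + ceramic tiles + printed materials + cable drums + plastic granulate — 9131 at 41 m³.
The 5 m³ tied up in auto components and cable drums is better spent on packaged food — total rises to 9290 (41 m³).
Runner-up hardware kits + packaged food + printed materials + glassware cases + plastic granulate tops out at 9133.

9290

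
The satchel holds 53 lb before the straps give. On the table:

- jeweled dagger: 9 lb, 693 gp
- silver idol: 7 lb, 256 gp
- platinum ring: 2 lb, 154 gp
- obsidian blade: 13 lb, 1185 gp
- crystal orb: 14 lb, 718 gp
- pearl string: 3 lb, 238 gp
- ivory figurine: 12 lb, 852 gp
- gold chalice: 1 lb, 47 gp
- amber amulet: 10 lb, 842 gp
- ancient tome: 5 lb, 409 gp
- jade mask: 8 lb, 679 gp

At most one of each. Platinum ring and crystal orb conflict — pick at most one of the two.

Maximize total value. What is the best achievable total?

A density-first pass picks jeweled dagger + platinum ring + obsidian blade + pearl string + gold chalice + amber amulet + ancient tome + jade mask — 4247 at 51 lb.
Replace jeweled dagger and gold chalice with ivory figurine: the trade gains 112 net, giving 4359 at 53 lb.

4359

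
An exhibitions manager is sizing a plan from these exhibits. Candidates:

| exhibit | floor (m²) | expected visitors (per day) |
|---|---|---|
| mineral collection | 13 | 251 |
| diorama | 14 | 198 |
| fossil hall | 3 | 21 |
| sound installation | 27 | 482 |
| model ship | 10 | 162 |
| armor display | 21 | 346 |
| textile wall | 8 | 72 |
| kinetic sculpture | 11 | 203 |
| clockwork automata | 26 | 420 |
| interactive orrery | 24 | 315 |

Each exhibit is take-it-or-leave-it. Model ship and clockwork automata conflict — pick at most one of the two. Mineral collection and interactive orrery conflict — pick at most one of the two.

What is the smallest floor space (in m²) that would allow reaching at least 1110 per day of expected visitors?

Need the lightest bundle worth ≥ 1110.
mineral collection + fossil hall + sound installation + model ship + kinetic sculpture: 1119 expected visitors at 64 m².
Below 64 m² the best achievable stays under 1110.

64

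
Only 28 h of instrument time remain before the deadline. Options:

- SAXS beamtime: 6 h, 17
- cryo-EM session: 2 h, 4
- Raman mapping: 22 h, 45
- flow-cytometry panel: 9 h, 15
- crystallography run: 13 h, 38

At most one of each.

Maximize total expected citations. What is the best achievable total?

By expected citations per h: crystallography run 2.92, SAXS beamtime 2.83, Raman mapping 2.05 lead.
Greedy by ratio would take SAXS beamtime + cryo-EM session + crystallography run: 21 h used, total 59.
Replace cryo-EM session with flow-cytometry panel: the trade gains 11 net, giving 70 at 28 h.
Next best is SAXS beamtime + Raman mapping at 62 (28 h) — short by 8.

70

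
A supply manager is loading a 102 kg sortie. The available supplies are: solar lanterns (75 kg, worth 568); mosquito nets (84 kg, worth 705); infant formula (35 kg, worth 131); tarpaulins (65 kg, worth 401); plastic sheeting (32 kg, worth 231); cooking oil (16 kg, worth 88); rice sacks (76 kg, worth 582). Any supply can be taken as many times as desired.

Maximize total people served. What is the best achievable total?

Best packing: mosquito nets + cooking oil — 100 kg, 793 total.
No other feasible combination exceeds 793.

793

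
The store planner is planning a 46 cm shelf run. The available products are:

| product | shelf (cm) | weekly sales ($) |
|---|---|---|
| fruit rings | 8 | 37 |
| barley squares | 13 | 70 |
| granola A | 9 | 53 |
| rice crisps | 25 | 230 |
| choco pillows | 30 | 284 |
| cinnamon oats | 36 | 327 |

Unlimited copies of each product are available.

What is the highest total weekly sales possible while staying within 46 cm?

380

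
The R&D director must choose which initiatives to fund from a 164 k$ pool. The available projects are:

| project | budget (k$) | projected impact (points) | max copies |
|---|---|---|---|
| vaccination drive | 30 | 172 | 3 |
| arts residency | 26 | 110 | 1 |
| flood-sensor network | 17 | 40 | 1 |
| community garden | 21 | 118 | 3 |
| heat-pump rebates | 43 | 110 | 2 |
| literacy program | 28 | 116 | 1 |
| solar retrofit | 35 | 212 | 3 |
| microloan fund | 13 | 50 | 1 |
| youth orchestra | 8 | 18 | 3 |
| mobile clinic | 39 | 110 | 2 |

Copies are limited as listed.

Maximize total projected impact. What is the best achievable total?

By projected impact per k$: solar retrofit 6.06, vaccination drive 5.73, community garden 5.62 lead.
A density-first pass picks vaccination drive + community garden + 3×solar retrofit + youth orchestra — 944 at 164 k$.
Dropping solar retrofit and youth orchestra frees 43 k$; slotting in 2×community garden (42 k$) lifts the total to 950 at 163 k$.

950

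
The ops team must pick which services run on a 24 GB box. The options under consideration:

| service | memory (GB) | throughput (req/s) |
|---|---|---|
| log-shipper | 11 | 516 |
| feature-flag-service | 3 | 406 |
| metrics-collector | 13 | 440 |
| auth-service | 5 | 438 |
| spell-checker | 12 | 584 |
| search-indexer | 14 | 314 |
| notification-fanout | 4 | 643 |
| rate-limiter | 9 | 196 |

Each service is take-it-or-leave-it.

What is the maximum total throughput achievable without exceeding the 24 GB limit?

2071

Taking feature-flag-service + auth-service + spell-checker + notification-fanout: 24 GB used, 2071 in throughput.
No other feasible combination exceeds 2071.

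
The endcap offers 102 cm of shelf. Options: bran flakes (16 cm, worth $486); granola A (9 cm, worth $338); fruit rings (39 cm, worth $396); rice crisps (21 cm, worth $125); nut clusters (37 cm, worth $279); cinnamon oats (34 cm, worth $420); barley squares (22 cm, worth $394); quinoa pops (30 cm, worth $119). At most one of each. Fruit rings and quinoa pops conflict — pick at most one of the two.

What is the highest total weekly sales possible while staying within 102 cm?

1763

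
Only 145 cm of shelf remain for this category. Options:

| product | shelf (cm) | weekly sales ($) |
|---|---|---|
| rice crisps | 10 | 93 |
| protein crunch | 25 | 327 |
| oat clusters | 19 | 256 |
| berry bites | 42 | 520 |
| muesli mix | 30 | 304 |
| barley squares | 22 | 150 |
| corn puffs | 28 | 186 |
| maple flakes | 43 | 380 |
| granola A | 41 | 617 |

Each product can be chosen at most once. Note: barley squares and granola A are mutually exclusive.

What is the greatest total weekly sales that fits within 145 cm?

Rice crisps + protein crunch + oat clusters + berry bites + granola A uses 137 of the 145 cm and totals 1813.

1813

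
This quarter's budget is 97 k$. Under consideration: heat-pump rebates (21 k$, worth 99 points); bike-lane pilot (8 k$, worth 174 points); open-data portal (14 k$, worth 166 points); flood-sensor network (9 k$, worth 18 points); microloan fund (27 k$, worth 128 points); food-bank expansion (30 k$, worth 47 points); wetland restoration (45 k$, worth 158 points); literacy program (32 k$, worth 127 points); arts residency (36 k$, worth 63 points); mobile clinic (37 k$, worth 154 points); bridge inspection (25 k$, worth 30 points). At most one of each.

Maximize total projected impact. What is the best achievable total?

Density check — bike-lane pilot 21.75, open-data portal 11.86, microloan fund 4.74, heat-pump rebates 4.71 are the best per k$.
Greedy by ratio would take heat-pump rebates + bike-lane pilot + open-data portal + flood-sensor network + microloan fund: 79 k$ used, total 585.
Dropping heat-pump rebates frees 21 k$; slotting in mobile clinic (37 k$) lifts the total to 640 at 95 k$.
The closest alternative, bike-lane pilot + open-data portal + microloan fund + wetland restoration, reaches only 626.

640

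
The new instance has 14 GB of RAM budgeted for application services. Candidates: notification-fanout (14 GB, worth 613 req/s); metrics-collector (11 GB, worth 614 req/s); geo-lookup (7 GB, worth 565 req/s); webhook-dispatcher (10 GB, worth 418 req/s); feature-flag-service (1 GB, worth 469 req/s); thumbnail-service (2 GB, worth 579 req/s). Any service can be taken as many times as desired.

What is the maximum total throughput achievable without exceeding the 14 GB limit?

6566

Ranking by ratio (throughput/GB): feature-flag-service 469.00, thumbnail-service 289.50, geo-lookup 80.71, metrics-collector 55.82.
14×feature-flag-service uses 14 of the 14 GB and totals 6566.
Every other selection either busts 14 GB or fails to beat 6566.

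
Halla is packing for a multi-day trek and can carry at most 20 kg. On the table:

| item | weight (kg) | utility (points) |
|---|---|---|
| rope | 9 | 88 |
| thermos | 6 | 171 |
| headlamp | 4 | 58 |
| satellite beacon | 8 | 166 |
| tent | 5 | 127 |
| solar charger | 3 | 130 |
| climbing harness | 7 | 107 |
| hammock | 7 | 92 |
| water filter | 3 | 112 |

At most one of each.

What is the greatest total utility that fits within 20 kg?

579

Density check — solar charger 43.33, water filter 37.33, thermos 28.50, tent 25.40 are the best per kg.
A density-first pass picks thermos + tent + solar charger + water filter — 540 at 17 kg.
Replace tent with satellite beacon: the trade gains 39 net, giving 579 at 20 kg.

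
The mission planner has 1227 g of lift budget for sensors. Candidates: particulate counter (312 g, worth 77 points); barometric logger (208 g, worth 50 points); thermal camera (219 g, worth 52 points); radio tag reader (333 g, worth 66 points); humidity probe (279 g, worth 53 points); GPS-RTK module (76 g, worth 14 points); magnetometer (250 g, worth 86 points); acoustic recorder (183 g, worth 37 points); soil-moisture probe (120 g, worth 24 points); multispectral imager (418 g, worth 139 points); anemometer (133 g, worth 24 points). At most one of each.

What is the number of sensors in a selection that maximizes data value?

Optimal total is 354.
particulate counter + thermal camera + magnetometer + multispectral imager hits 354 at 1199 g.
Every optimal selection uses 4 sensors.

4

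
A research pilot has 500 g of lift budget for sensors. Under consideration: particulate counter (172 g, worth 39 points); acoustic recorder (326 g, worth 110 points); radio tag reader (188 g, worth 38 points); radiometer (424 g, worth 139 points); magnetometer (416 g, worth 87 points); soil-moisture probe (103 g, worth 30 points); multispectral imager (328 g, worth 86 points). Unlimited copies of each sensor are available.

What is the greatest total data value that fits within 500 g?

A density-first pass picks acoustic recorder + soil-moisture probe — 140 at 429 g.
Dropping soil-moisture probe frees 103 g; slotting in particulate counter (172 g) lifts the total to 149 at 498 g.
Every other selection either busts 500 g or fails to beat 149.

149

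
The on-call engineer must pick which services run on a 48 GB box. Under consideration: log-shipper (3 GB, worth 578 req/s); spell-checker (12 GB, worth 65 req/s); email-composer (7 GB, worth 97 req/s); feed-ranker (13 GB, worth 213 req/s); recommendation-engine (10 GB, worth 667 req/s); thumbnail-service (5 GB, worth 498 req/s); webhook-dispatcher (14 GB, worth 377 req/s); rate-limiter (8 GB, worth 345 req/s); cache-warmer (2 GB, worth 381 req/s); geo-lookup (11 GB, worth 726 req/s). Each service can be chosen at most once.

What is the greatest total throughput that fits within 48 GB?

By throughput per GB: log-shipper 192.67, cache-warmer 190.50, thumbnail-service 99.60, recommendation-engine 66.70 lead.
Log-shipper + email-composer + recommendation-engine + thumbnail-service + rate-limiter + cache-warmer + geo-lookup uses 46 of the 48 GB and totals 3292.
The spare 2 GB is too small for any remaining service, and no exchange beats 3292.

3292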